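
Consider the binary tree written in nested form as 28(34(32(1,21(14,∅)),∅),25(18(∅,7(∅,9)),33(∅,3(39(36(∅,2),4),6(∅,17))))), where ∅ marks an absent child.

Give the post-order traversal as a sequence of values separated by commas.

1, 14, 21, 32, 34, 9, 7, 18, 2, 36, 4, 39, 17, 6, 3, 33, 25, 28

Post-order visits the left subtree, then the right subtree, then the node.
At 28: go left to 34.
  At 34: go left to 32.
    At 32: go left to 1.
      1 is a leaf — visit 1.
    At 32: go right to 21.
      At 21: go left to 14.
        14 is a leaf — visit 14.
      At 21: no right child.
      Visit 21.
    Visit 32.
  At 34: no right child.
  Visit 34.
At 28: go right to 25.
  At 25: go left to 18.
    At 18: no left child.
    At 18: go right to 7.
      At 7: no left child.
      At 7: go right to 9.
        9 is a leaf — visit 9.
      Visit 7.
    Visit 18.
  At 25: go right to 33.
    At 33: no left child.
    At 33: go right to 3.
      At 3: go left to 39.
        At 39: go left to 36.
          At 36: no left child.
          At 36: go right to 2.
            2 is a leaf — visit 2.
          Visit 36.
        At 39: go right to 4.
          4 is a leaf — visit 4.
        Visit 39.
      At 3: go right to 6.
        At 6: no left child.
        At 6: go right to 17.
          17 is a leaf — visit 17.
        Visit 6.
      Visit 3.
    Visit 33.
  Visit 25.
Visit 28.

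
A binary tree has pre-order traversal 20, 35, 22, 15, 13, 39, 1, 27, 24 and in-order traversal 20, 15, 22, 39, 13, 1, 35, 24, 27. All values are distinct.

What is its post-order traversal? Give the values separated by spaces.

The first element of pre-order is the root; it splits in-order into left and right subtrees.
Root 20: left subtree has 0 nodes { }, right has 8 {15, 22, 39, 13, 1, 35, 24, 27}.
  Root 35: left subtree has 5 nodes {15, 22, 39, 13, 1}, right has 2 {24, 27}.
    Root 22: left subtree has 1 node {15}, right has 3 {39, 13, 1}.
      Root 13: left subtree has 1 node {39}, right has 1 {1}.
    Root 27: left subtree has 1 node {24}, right has 0 { }.

15 39 1 13 22 24 27 35 20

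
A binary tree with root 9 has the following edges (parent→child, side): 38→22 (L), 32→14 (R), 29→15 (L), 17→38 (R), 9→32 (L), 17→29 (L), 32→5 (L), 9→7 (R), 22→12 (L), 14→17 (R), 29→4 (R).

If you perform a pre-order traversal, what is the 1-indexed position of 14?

Pre-order visits the node, then its left subtree, then its right subtree.
Visit 9.
At 9: go left to 32.
  Visit 32.
  At 32: go left to 5.
    5 is a leaf — visit 5.
  At 32: go right to 14.
    Visit 14.
    At 14: no left child.
    At 14: go right to 17.
      Visit 17.
      At 17: go left to 29.
        Visit 29.
        At 29: go left to 15.
          15 is a leaf — visit 15.
        At 29: go right to 4.
          4 is a leaf — visit 4.
      At 17: go right to 38.
        Visit 38.
        At 38: go left to 22.
          Visit 22.
          At 22: go left to 12.
            12 is a leaf — visit 12.
          At 22: no right child.
        At 38: no right child.
At 9: go right to 7.
  7 is a leaf — visit 7.
Full pre-order sequence: 9, 32, 5, 14, 17, 29, 15, 4, 38, 22, 12, 7.

4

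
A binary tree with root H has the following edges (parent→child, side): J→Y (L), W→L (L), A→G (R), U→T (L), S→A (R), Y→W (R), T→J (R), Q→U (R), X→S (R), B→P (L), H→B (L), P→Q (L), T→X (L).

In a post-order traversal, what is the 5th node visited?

Post-order visits the left subtree, then the right subtree, then the node.
At H: go left to B.
  At B: go left to P.
    At P: go left to Q.
      At Q: no left child.
      At Q: go right to U.
        At U: go left to T.
          At T: go left to X.
            At X: no left child.
            At X: go right to S.
              At S: no left child.
              At S: go right to A.
                At A: no left child.
                At A: go right to G.
                  G is a leaf — visit G.
                Visit A.
              Visit S.
            Visit X.
          At T: go right to J.
            At J: go left to Y.
              At Y: no left child.
              At Y: go right to W.
                At W: go left to L.
                  L is a leaf — visit L.
                At W: no right child.
                Visit W.
              Visit Y.
            At J: no right child.
            Visit J.
          Visit T.
        At U: no right child.
        Visit U.
      Visit Q.
    At P: no right child.
    Visit P.
  At B: no right child.
  Visit B.
At H: no right child.
Visit H.
Full post-order sequence: G, A, S, X, L, W, Y, J, T, U, Q, P, B, H.

L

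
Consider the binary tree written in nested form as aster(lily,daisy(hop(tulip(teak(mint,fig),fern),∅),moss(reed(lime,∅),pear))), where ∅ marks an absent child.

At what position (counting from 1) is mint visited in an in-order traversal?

3

In-order visits the left subtree, then the node, then the right subtree.
At aster: go left to lily.
  lily is a leaf — visit lily.
Visit aster.
At aster: go right to daisy.
  At daisy: go left to hop.
    At hop: go left to tulip.
      At tulip: go left to teak.
        At teak: go left to mint.
          mint is a leaf — visit mint.
        Visit teak.
        At teak: go right to fig.
          fig is a leaf — visit fig.
      Visit tulip.
      At tulip: go right to fern.
        fern is a leaf — visit fern.
    Visit hop.
    At hop: no right child.
  Visit daisy.
  At daisy: go right to moss.
    At moss: go left to reed.
      At reed: go left to lime.
        lime is a leaf — visit lime.
      Visit reed.
      At reed: no right child.
    Visit moss.
    At moss: go right to pear.
      pear is a leaf — visit pear.
Full in-order sequence: lily, aster, mint, teak, fig, tulip, fern, hop, daisy, lime, reed, moss, pear.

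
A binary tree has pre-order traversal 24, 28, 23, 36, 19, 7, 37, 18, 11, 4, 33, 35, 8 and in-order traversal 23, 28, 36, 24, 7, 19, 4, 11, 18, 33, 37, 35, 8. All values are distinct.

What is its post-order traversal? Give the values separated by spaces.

The first element of pre-order is the root; it splits in-order into left and right subtrees.
Root 24: left subtree has 3 nodes {23, 28, 36}, right has 9 {7, 19, 4, 11, 18, 33, 37, 35, 8}.
  Root 28: left subtree has 1 node {23}, right has 1 {36}.
  Root 19: left subtree has 1 node {7}, right has 7 {4, 11, 18, 33, 37, 35, 8}.
    Root 37: left subtree has 4 nodes {4, 11, 18, 33}, right has 2 {35, 8}.
      Root 18: left subtree has 2 nodes {4, 11}, right has 1 {33}.
        Root 11: left subtree has 1 node {4}, right has 0 { }.
      Root 35: left subtree has 0 nodes { }, right has 1 {8}.

23 36 28 7 4 11 33 18 8 35 37 19 24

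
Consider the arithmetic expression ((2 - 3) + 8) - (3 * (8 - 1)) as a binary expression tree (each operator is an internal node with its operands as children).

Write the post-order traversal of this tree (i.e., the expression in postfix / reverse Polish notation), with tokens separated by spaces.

2 3 - 8 + 3 8 1 - * -

Post-order on an expression tree gives postfix notation: for each operator, emit left operand, right operand, then the operator.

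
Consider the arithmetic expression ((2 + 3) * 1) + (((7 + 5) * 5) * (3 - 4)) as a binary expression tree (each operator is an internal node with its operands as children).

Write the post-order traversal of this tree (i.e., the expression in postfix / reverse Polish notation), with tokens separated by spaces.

2 3 + 1 * 7 5 + 5 * 3 4 - * +

Post-order on an expression tree gives postfix notation: for each operator, emit left operand, right operand, then the operator.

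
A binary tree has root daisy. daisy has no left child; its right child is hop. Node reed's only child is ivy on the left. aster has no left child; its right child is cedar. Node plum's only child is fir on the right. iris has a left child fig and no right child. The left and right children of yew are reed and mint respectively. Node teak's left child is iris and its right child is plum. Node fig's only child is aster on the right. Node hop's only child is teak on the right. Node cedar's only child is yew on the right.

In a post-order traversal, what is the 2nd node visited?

Post-order visits the left subtree, then the right subtree, then the node.
At daisy: no left child.
At daisy: go right to hop.
  At hop: no left child.
  At hop: go right to teak.
    At teak: go left to iris.
      At iris: go left to fig.
        At fig: no left child.
        At fig: go right to aster.
          At aster: no left child.
          At aster: go right to cedar.
            At cedar: no left child.
            At cedar: go right to yew.
              At yew: go left to reed.
                At reed: go left to ivy.
                  ivy is a leaf — visit ivy.
                At reed: no right child.
                Visit reed.
              At yew: go right to mint.
                mint is a leaf — visit mint.
              Visit yew.
            Visit cedar.
          Visit aster.
        Visit fig.
      At iris: no right child.
      Visit iris.
    At teak: go right to plum.
      At plum: no left child.
      At plum: go right to fir.
        fir is a leaf — visit fir.
      Visit plum.
    Visit teak.
  Visit hop.
Visit daisy.
Full post-order sequence: ivy, reed, mint, yew, cedar, aster, fig, iris, fir, plum, teak, hop, daisy.

reed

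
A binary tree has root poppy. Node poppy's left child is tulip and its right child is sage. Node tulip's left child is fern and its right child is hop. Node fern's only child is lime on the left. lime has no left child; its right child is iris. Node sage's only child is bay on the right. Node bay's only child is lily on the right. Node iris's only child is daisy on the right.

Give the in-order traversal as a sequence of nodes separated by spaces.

In-order visits the left subtree, then the node, then the right subtree.
At poppy: go left to tulip.
  At tulip: go left to fern.
    At fern: go left to lime.
      At lime: no left child.
      Visit lime.
      At lime: go right to iris.
        At iris: no left child.
        Visit iris.
        At iris: go right to daisy.
          daisy is a leaf — visit daisy.
    Visit fern.
    At fern: no right child.
  Visit tulip.
  At tulip: go right to hop.
    hop is a leaf — visit hop.
Visit poppy.
At poppy: go right to sage.
  At sage: no left child.
  Visit sage.
  At sage: go right to bay.
    At bay: no left child.
    Visit bay.
    At bay: go right to lily.
      lily is a leaf — visit lily.

lime iris daisy fern tulip hop poppy sage bay lily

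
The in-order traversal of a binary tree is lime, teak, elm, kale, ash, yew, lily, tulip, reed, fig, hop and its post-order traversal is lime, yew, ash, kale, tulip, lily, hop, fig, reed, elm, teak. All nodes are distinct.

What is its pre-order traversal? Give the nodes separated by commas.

teak, lime, elm, reed, lily, kale, ash, yew, tulip, fig, hop

The last element of post-order is the root; it splits in-order into left and right subtrees.
Root teak: left subtree has 1 node {lime}, right has 9 {elm, kale, ash, yew, lily, tulip, reed, fig, hop}.
  Root elm: left subtree has 0 nodes { }, right has 8 {kale, ash, yew, lily, tulip, reed, fig, hop}.
    Root reed: left subtree has 5 nodes {kale, ash, yew, lily, tulip}, right has 2 {fig, hop}.
      Root lily: left subtree has 3 nodes {kale, ash, yew}, right has 1 {tulip}.
        Root kale: left subtree has 0 nodes { }, right has 2 {ash, yew}.
          Root ash: left subtree has 0 nodes { }, right has 1 {yew}.
      Root fig: left subtree has 0 nodes { }, right has 1 {hop}.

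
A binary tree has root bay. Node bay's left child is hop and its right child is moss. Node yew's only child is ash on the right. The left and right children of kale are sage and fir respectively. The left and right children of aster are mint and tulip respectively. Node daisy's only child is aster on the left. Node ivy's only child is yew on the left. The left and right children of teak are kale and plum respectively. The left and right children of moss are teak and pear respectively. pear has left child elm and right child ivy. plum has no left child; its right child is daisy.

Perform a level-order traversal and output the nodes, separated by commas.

bay, hop, moss, teak, pear, kale, plum, elm, ivy, sage, fir, daisy, yew, aster, ash, mint, tulip

Level-order visits nodes level by level from the root, left to right within each level.
Level 0: bay
Level 1: hop, moss
Level 2: teak, pear
Level 3: kale, plum, elm, ivy
Level 4: sage, fir, daisy, yew
Level 5: aster, ash
Level 6: mint, tulip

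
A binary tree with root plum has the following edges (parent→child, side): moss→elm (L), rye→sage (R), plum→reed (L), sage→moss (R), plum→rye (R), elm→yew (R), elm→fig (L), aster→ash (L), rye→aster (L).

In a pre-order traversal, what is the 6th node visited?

sage

Pre-order visits the node, then its left subtree, then its right subtree.
Visit plum.
At plum: go left to reed.
  reed is a leaf — visit reed.
At plum: go right to rye.
  Visit rye.
  At rye: go left to aster.
    Visit aster.
    At aster: go left to ash.
      ash is a leaf — visit ash.
    At aster: no right child.
  At rye: go right to sage.
    Visit sage.
    At sage: no left child.
    At sage: go right to moss.
      Visit moss.
      At moss: go left to elm.
        Visit elm.
        At elm: go left to fig.
          fig is a leaf — visit fig.
        At elm: go right to yew.
          yew is a leaf — visit yew.
      At moss: no right child.
Full pre-order sequence: plum, reed, rye, aster, ash, sage, moss, elm, fig, yew.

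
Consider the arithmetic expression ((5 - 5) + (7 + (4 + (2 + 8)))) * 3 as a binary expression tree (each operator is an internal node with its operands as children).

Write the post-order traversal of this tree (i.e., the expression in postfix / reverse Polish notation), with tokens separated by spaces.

Post-order on an expression tree gives postfix notation: for each operator, emit left operand, right operand, then the operator.

5 5 - 7 4 2 8 + + + + 3 *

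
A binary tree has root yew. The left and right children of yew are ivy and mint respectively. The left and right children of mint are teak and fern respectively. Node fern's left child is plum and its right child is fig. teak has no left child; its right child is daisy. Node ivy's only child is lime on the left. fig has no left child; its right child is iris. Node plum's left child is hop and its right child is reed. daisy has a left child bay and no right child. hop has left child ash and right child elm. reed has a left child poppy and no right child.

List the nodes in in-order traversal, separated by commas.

lime, ivy, yew, teak, bay, daisy, mint, ash, hop, elm, plum, poppy, reed, fern, fig, iris

In-order visits the left subtree, then the node, then the right subtree.
At yew: go left to ivy.
  At ivy: go left to lime.
    lime is a leaf — visit lime.
  Visit ivy.
  At ivy: no right child.
Visit yew.
At yew: go right to mint.
  At mint: go left to teak.
    At teak: no left child.
    Visit teak.
    At teak: go right to daisy.
      At daisy: go left to bay.
        bay is a leaf — visit bay.
      Visit daisy.
      At daisy: no right child.
  Visit mint.
  At mint: go right to fern.
    At fern: go left to plum.
      At plum: go left to hop.
        At hop: go left to ash.
          ash is a leaf — visit ash.
        Visit hop.
        At hop: go right to elm.
          elm is a leaf — visit elm.
      Visit plum.
      At plum: go right to reed.
        At reed: go left to poppy.
          poppy is a leaf — visit poppy.
        Visit reed.
        At reed: no right child.
    Visit fern.
    At fern: go right to fig.
      At fig: no left child.
      Visit fig.
      At fig: go right to iris.
        iris is a leaf — visit iris.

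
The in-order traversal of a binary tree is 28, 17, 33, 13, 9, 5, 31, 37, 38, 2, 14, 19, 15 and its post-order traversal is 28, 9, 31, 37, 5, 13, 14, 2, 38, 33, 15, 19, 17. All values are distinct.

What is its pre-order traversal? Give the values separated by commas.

17, 28, 19, 33, 38, 13, 5, 9, 37, 31, 2, 14, 15

The last element of post-order is the root; it splits in-order into left and right subtrees.
Root 17: left subtree has 1 node {28}, right has 11 {33, 13, 9, 5, 31, 37, 38, 2, 14, 19, 15}.
  Root 19: left subtree has 9 nodes {33, 13, 9, 5, 31, 37, 38, 2, 14}, right has 1 {15}.
    Root 33: left subtree has 0 nodes { }, right has 8 {13, 9, 5, 31, 37, 38, 2, 14}.
      Root 38: left subtree has 5 nodes {13, 9, 5, 31, 37}, right has 2 {2, 14}.
        Root 13: left subtree has 0 nodes { }, right has 4 {9, 5, 31, 37}.
          Root 5: left subtree has 1 node {9}, right has 2 {31, 37}.
            Root 37: left subtree has 1 node {31}, right has 0 { }.
        Root 2: left subtree has 0 nodes { }, right has 1 {14}.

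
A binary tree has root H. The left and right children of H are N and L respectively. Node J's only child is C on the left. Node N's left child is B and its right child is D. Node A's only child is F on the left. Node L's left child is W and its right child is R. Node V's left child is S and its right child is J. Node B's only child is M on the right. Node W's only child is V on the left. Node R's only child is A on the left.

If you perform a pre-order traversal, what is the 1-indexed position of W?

7

Pre-order visits the node, then its left subtree, then its right subtree.
Visit H.
At H: go left to N.
  Visit N.
  At N: go left to B.
    Visit B.
    At B: no left child.
    At B: go right to M.
      M is a leaf — visit M.
  At N: go right to D.
    D is a leaf — visit D.
At H: go right to L.
  Visit L.
  At L: go left to W.
    Visit W.
    At W: go left to V.
      Visit V.
      At V: go left to S.
        S is a leaf — visit S.
      At V: go right to J.
        Visit J.
        At J: go left to C.
          C is a leaf — visit C.
        At J: no right child.
    At W: no right child.
  At L: go right to R.
    Visit R.
    At R: go left to A.
      Visit A.
      At A: go left to F.
        F is a leaf — visit F.
      At A: no right child.
    At R: no right child.
Full pre-order sequence: H, N, B, M, D, L, W, V, S, J, C, R, A, F.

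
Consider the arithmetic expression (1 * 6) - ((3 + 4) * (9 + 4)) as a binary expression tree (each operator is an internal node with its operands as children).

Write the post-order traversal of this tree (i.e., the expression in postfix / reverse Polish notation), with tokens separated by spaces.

Post-order on an expression tree gives postfix notation: for each operator, emit left operand, right operand, then the operator.

1 6 * 3 4 + 9 4 + * -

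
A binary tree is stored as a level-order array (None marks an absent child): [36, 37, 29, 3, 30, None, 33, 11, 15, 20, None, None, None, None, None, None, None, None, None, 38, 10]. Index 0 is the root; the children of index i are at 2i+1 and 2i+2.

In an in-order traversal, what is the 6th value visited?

In-order visits the left subtree, then the node, then the right subtree.
At 36: go left to 37.
  At 37: go left to 3.
    At 3: go left to 11.
      11 is a leaf — visit 11.
    Visit 3.
    At 3: go right to 15.
      15 is a leaf — visit 15.
  Visit 37.
  At 37: go right to 30.
    At 30: go left to 20.
      At 20: go left to 38.
        38 is a leaf — visit 38.
      Visit 20.
      At 20: go right to 10.
        10 is a leaf — visit 10.
    Visit 30.
    At 30: no right child.
Visit 36.
At 36: go right to 29.
  At 29: no left child.
  Visit 29.
  At 29: go right to 33.
    33 is a leaf — visit 33.
Full in-order sequence: 11, 3, 15, 37, 38, 20, 10, 30, 36, 29, 33.

20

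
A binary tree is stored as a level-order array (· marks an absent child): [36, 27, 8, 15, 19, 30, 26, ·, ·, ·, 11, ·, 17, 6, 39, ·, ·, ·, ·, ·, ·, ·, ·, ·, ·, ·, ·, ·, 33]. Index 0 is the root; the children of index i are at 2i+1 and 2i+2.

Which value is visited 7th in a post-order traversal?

Post-order visits the left subtree, then the right subtree, then the node.
At 36: go left to 27.
  At 27: go left to 15.
    15 is a leaf — visit 15.
  At 27: go right to 19.
    At 19: no left child.
    At 19: go right to 11.
      11 is a leaf — visit 11.
    Visit 19.
  Visit 27.
At 36: go right to 8.
  At 8: go left to 30.
    At 30: no left child.
    At 30: go right to 17.
      17 is a leaf — visit 17.
    Visit 30.
  At 8: go right to 26.
    At 26: go left to 6.
      At 6: no left child.
      At 6: go right to 33.
        33 is a leaf — visit 33.
      Visit 6.
    At 26: go right to 39.
      39 is a leaf — visit 39.
    Visit 26.
  Visit 8.
Visit 36.
Full post-order sequence: 15, 11, 19, 27, 17, 30, 33, 6, 39, 26, 8, 36.

33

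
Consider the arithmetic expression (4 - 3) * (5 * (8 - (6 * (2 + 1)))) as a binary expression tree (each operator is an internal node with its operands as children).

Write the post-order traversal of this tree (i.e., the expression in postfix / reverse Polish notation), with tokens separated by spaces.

Post-order on an expression tree gives postfix notation: for each operator, emit left operand, right operand, then the operator.

4 3 - 5 8 6 2 1 + * - * *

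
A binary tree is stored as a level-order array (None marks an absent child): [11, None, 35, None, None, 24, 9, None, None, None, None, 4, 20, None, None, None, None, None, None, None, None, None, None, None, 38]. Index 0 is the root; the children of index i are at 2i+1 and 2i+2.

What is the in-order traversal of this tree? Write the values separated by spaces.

11 4 38 24 20 35 9

In-order visits the left subtree, then the node, then the right subtree.
At 11: no left child.
Visit 11.
At 11: go right to 35.
  At 35: go left to 24.
    At 24: go left to 4.
      At 4: no left child.
      Visit 4.
      At 4: go right to 38.
        38 is a leaf — visit 38.
    Visit 24.
    At 24: go right to 20.
      20 is a leaf — visit 20.
  Visit 35.
  At 35: go right to 9.
    9 is a leaf — visit 9.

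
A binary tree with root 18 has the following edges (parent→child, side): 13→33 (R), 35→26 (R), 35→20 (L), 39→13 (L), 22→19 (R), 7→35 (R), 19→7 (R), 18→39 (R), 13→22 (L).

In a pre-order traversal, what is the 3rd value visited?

Pre-order visits the node, then its left subtree, then its right subtree.
Visit 18.
At 18: no left child.
At 18: go right to 39.
  Visit 39.
  At 39: go left to 13.
    Visit 13.
    At 13: go left to 22.
      Visit 22.
      At 22: no left child.
      At 22: go right to 19.
        Visit 19.
        At 19: no left child.
        At 19: go right to 7.
          Visit 7.
          At 7: no left child.
          At 7: go right to 35.
            Visit 35.
            At 35: go left to 20.
              20 is a leaf — visit 20.
            At 35: go right to 26.
              26 is a leaf — visit 26.
    At 13: go right to 33.
      33 is a leaf — visit 33.
  At 39: no right child.
Full pre-order sequence: 18, 39, 13, 22, 19, 7, 35, 20, 26, 33.

13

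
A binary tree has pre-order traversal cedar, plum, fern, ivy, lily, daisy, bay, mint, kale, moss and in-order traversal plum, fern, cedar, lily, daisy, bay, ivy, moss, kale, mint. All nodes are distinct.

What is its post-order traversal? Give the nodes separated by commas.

The first element of pre-order is the root; it splits in-order into left and right subtrees.
Root cedar: left subtree has 2 nodes {plum, fern}, right has 7 {lily, daisy, bay, ivy, moss, kale, mint}.
  Root plum: left subtree has 0 nodes { }, right has 1 {fern}.
  Root ivy: left subtree has 3 nodes {lily, daisy, bay}, right has 3 {moss, kale, mint}.
    Root lily: left subtree has 0 nodes { }, right has 2 {daisy, bay}.
      Root daisy: left subtree has 0 nodes { }, right has 1 {bay}.
    Root mint: left subtree has 2 nodes {moss, kale}, right has 0 { }.
      Root kale: left subtree has 1 node {moss}, right has 0 { }.

fern, plum, bay, daisy, lily, moss, kale, mint, ivy, cedar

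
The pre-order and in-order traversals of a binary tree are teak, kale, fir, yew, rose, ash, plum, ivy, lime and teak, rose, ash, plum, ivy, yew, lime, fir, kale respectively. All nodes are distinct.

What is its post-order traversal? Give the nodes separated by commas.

ivy, plum, ash, rose, lime, yew, fir, kale, teak

The first element of pre-order is the root; it splits in-order into left and right subtrees.
Root teak: left subtree has 0 nodes { }, right has 8 {rose, ash, plum, ivy, yew, lime, fir, kale}.
  Root kale: left subtree has 7 nodes {rose, ash, plum, ivy, yew, lime, fir}, right has 0 { }.
    Root fir: left subtree has 6 nodes {rose, ash, plum, ivy, yew, lime}, right has 0 { }.
      Root yew: left subtree has 4 nodes {rose, ash, plum, ivy}, right has 1 {lime}.
        Root rose: left subtree has 0 nodes { }, right has 3 {ash, plum, ivy}.
          Root ash: left subtree has 0 nodes { }, right has 2 {plum, ivy}.
            Root plum: left subtree has 0 nodes { }, right has 1 {ivy}.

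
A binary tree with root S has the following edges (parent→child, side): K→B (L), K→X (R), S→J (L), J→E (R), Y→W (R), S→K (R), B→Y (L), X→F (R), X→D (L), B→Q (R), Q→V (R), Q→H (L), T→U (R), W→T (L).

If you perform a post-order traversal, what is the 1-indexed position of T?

4

Post-order visits the left subtree, then the right subtree, then the node.
At S: go left to J.
  At J: no left child.
  At J: go right to E.
    E is a leaf — visit E.
  Visit J.
At S: go right to K.
  At K: go left to B.
    At B: go left to Y.
      At Y: no left child.
      At Y: go right to W.
        At W: go left to T.
          At T: no left child.
          At T: go right to U.
            U is a leaf — visit U.
          Visit T.
        At W: no right child.
        Visit W.
      Visit Y.
    At B: go right to Q.
      At Q: go left to H.
        H is a leaf — visit H.
      At Q: go right to V.
        V is a leaf — visit V.
      Visit Q.
    Visit B.
  At K: go right to X.
    At X: go left to D.
      D is a leaf — visit D.
    At X: go right to F.
      F is a leaf — visit F.
    Visit X.
  Visit K.
Visit S.
Full post-order sequence: E, J, U, T, W, Y, H, V, Q, B, D, F, X, K, S.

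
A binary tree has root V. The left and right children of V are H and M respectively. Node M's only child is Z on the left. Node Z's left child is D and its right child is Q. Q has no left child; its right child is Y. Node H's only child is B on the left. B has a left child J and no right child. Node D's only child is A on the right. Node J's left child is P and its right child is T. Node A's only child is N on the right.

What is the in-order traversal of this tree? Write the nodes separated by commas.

In-order visits the left subtree, then the node, then the right subtree.
At V: go left to H.
  At H: go left to B.
    At B: go left to J.
      At J: go left to P.
        P is a leaf — visit P.
      Visit J.
      At J: go right to T.
        T is a leaf — visit T.
    Visit B.
    At B: no right child.
  Visit H.
  At H: no right child.
Visit V.
At V: go right to M.
  At M: go left to Z.
    At Z: go left to D.
      At D: no left child.
      Visit D.
      At D: go right to A.
        At A: no left child.
        Visit A.
        At A: go right to N.
          N is a leaf — visit N.
    Visit Z.
    At Z: go right to Q.
      At Q: no left child.
      Visit Q.
      At Q: go right to Y.
        Y is a leaf — visit Y.
  Visit M.
  At M: no right child.

P, J, T, B, H, V, D, A, N, Z, Q, Y, M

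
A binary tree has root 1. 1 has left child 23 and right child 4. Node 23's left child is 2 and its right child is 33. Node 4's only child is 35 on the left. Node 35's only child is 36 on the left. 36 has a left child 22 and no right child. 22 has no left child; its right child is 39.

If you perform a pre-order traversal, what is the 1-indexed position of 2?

3

Pre-order visits the node, then its left subtree, then its right subtree.
Visit 1.
At 1: go left to 23.
  Visit 23.
  At 23: go left to 2.
    2 is a leaf — visit 2.
  At 23: go right to 33.
    33 is a leaf — visit 33.
At 1: go right to 4.
  Visit 4.
  At 4: go left to 35.
    Visit 35.
    At 35: go left to 36.
      Visit 36.
      At 36: go left to 22.
        Visit 22.
        At 22: no left child.
        At 22: go right to 39.
          39 is a leaf — visit 39.
      At 36: no right child.
    At 35: no right child.
  At 4: no right child.
Full pre-order sequence: 1, 23, 2, 33, 4, 35, 36, 22, 39.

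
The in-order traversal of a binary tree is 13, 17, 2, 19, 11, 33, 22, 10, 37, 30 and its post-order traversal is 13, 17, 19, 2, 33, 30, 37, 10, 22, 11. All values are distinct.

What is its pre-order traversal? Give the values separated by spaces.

The last element of post-order is the root; it splits in-order into left and right subtrees.
Root 11: left subtree has 4 nodes {13, 17, 2, 19}, right has 5 {33, 22, 10, 37, 30}.
  Root 2: left subtree has 2 nodes {13, 17}, right has 1 {19}.
    Root 17: left subtree has 1 node {13}, right has 0 { }.
  Root 22: left subtree has 1 node {33}, right has 3 {10, 37, 30}.
    Root 10: left subtree has 0 nodes { }, right has 2 {37, 30}.
      Root 37: left subtree has 0 nodes { }, right has 1 {30}.

11 2 17 13 19 22 33 10 37 30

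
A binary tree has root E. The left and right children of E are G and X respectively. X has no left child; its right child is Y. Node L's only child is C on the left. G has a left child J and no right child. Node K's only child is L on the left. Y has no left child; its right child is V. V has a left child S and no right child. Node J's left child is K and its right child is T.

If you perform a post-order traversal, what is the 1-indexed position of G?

Post-order visits the left subtree, then the right subtree, then the node.
At E: go left to G.
  At G: go left to J.
    At J: go left to K.
      At K: go left to L.
        At L: go left to C.
          C is a leaf — visit C.
        At L: no right child.
        Visit L.
      At K: no right child.
      Visit K.
    At J: go right to T.
      T is a leaf — visit T.
    Visit J.
  At G: no right child.
  Visit G.
At E: go right to X.
  At X: no left child.
  At X: go right to Y.
    At Y: no left child.
    At Y: go right to V.
      At V: go left to S.
        S is a leaf — visit S.
      At V: no right child.
      Visit V.
    Visit Y.
  Visit X.
Visit E.
Full post-order sequence: C, L, K, T, J, G, S, V, Y, X, E.

6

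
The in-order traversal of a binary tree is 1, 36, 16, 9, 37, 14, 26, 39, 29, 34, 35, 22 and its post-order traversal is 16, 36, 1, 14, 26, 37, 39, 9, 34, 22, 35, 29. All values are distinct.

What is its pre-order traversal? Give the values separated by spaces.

29 9 1 36 16 39 37 26 14 35 34 22

The last element of post-order is the root; it splits in-order into left and right subtrees.
Root 29: left subtree has 8 nodes {1, 36, 16, 9, 37, 14, 26, 39}, right has 3 {34, 35, 22}.
  Root 9: left subtree has 3 nodes {1, 36, 16}, right has 4 {37, 14, 26, 39}.
    Root 1: left subtree has 0 nodes { }, right has 2 {36, 16}.
      Root 36: left subtree has 0 nodes { }, right has 1 {16}.
    Root 39: left subtree has 3 nodes {37, 14, 26}, right has 0 { }.
      Root 37: left subtree has 0 nodes { }, right has 2 {14, 26}.
        Root 26: left subtree has 1 node {14}, right has 0 { }.
  Root 35: left subtree has 1 node {34}, right has 1 {22}.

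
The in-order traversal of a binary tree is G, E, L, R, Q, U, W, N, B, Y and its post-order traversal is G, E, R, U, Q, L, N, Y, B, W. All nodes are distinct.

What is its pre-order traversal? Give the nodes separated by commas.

The last element of post-order is the root; it splits in-order into left and right subtrees.
Root W: left subtree has 6 nodes {G, E, L, R, Q, U}, right has 3 {N, B, Y}.
  Root L: left subtree has 2 nodes {G, E}, right has 3 {R, Q, U}.
    Root E: left subtree has 1 node {G}, right has 0 { }.
    Root Q: left subtree has 1 node {R}, right has 1 {U}.
  Root B: left subtree has 1 node {N}, right has 1 {Y}.

W, L, E, G, Q, R, U, B, N, Y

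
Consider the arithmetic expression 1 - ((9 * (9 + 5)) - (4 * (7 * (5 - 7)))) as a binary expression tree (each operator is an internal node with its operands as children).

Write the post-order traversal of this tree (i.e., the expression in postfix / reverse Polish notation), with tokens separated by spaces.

Post-order on an expression tree gives postfix notation: for each operator, emit left operand, right operand, then the operator.

1 9 9 5 + * 4 7 5 7 - * * - -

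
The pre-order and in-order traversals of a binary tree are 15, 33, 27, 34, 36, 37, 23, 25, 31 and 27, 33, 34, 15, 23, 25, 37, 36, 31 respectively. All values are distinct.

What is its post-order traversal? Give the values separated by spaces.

The first element of pre-order is the root; it splits in-order into left and right subtrees.
Root 15: left subtree has 3 nodes {27, 33, 34}, right has 5 {23, 25, 37, 36, 31}.
  Root 33: left subtree has 1 node {27}, right has 1 {34}.
  Root 36: left subtree has 3 nodes {23, 25, 37}, right has 1 {31}.
    Root 37: left subtree has 2 nodes {23, 25}, right has 0 { }.
      Root 23: left subtree has 0 nodes { }, right has 1 {25}.

27 34 33 25 23 37 31 36 15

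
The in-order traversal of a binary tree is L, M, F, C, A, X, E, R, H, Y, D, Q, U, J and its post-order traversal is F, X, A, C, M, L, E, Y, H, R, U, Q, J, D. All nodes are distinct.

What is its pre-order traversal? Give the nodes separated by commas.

D, R, E, L, M, C, F, A, X, H, Y, J, Q, U

The last element of post-order is the root; it splits in-order into left and right subtrees.
Root D: left subtree has 10 nodes {L, M, F, C, A, X, E, R, H, Y}, right has 3 {Q, U, J}.
  Root R: left subtree has 7 nodes {L, M, F, C, A, X, E}, right has 2 {H, Y}.
    Root E: left subtree has 6 nodes {L, M, F, C, A, X}, right has 0 { }.
      Root L: left subtree has 0 nodes { }, right has 5 {M, F, C, A, X}.
        Root M: left subtree has 0 nodes { }, right has 4 {F, C, A, X}.
          Root C: left subtree has 1 node {F}, right has 2 {A, X}.
            Root A: left subtree has 0 nodes { }, right has 1 {X}.
    Root H: left subtree has 0 nodes { }, right has 1 {Y}.
  Root J: left subtree has 2 nodes {Q, U}, right has 0 { }.
    Root Q: left subtree has 0 nodes { }, right has 1 {U}.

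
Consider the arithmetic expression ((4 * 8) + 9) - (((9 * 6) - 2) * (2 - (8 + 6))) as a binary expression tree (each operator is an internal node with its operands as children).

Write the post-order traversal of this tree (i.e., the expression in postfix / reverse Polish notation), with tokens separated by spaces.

4 8 * 9 + 9 6 * 2 - 2 8 6 + - * -

Post-order on an expression tree gives postfix notation: for each operator, emit left operand, right operand, then the operator.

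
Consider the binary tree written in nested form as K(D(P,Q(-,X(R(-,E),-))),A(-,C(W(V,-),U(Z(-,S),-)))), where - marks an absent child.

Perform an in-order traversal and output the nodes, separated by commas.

In-order visits the left subtree, then the node, then the right subtree.
At K: go left to D.
  At D: go left to P.
    P is a leaf — visit P.
  Visit D.
  At D: go right to Q.
    At Q: no left child.
    Visit Q.
    At Q: go right to X.
      At X: go left to R.
        At R: no left child.
        Visit R.
        At R: go right to E.
          E is a leaf — visit E.
      Visit X.
      At X: no right child.
Visit K.
At K: go right to A.
  At A: no left child.
  Visit A.
  At A: go right to C.
    At C: go left to W.
      At W: go left to V.
        V is a leaf — visit V.
      Visit W.
      At W: no right child.
    Visit C.
    At C: go right to U.
      At U: go left to Z.
        At Z: no left child.
        Visit Z.
        At Z: go right to S.
          S is a leaf — visit S.
      Visit U.
      At U: no right child.

P, D, Q, R, E, X, K, A, V, W, C, Z, S, U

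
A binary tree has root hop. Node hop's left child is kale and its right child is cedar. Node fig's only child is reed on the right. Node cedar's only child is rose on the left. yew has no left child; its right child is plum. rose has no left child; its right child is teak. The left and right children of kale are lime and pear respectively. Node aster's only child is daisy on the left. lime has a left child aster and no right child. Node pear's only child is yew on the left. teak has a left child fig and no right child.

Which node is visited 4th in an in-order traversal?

kale

In-order visits the left subtree, then the node, then the right subtree.
At hop: go left to kale.
  At kale: go left to lime.
    At lime: go left to aster.
      At aster: go left to daisy.
        daisy is a leaf — visit daisy.
      Visit aster.
      At aster: no right child.
    Visit lime.
    At lime: no right child.
  Visit kale.
  At kale: go right to pear.
    At pear: go left to yew.
      At yew: no left child.
      Visit yew.
      At yew: go right to plum.
        plum is a leaf — visit plum.
    Visit pear.
    At pear: no right child.
Visit hop.
At hop: go right to cedar.
  At cedar: go left to rose.
    At rose: no left child.
    Visit rose.
    At rose: go right to teak.
      At teak: go left to fig.
        At fig: no left child.
        Visit fig.
        At fig: go right to reed.
          reed is a leaf — visit reed.
      Visit teak.
      At teak: no right child.
  Visit cedar.
  At cedar: no right child.
Full in-order sequence: daisy, aster, lime, kale, yew, plum, pear, hop, rose, fig, reed, teak, cedar.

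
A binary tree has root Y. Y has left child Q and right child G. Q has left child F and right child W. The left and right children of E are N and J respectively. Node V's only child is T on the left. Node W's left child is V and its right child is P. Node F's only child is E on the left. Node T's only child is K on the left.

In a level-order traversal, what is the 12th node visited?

K

Level-order visits nodes level by level from the root, left to right within each level.
Level 0: Y
Level 1: Q, G
Level 2: F, W
Level 3: E, V, P
Level 4: N, J, T
Level 5: K
Full level-order sequence: Y, Q, G, F, W, E, V, P, N, J, T, K.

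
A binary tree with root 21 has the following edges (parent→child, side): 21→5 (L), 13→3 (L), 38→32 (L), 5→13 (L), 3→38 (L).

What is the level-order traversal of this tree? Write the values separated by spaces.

21 5 13 3 38 32

Level-order visits nodes level by level from the root, left to right within each level.
Level 0: 21
Level 1: 5
Level 2: 13
Level 3: 3
Level 4: 38
Level 5: 32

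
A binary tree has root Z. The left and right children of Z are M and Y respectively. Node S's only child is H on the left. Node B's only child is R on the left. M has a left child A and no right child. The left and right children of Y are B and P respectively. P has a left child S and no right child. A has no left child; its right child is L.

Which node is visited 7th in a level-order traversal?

Level-order visits nodes level by level from the root, left to right within each level.
Level 0: Z
Level 1: M, Y
Level 2: A, B, P
Level 3: L, R, S
Level 4: H
Full level-order sequence: Z, M, Y, A, B, P, L, R, S, H.

L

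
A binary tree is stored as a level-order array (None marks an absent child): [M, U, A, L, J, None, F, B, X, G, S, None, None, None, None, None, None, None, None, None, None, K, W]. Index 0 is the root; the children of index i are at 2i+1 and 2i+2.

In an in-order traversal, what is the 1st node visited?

B

In-order visits the left subtree, then the node, then the right subtree.
At M: go left to U.
  At U: go left to L.
    At L: go left to B.
      B is a leaf — visit B.
    Visit L.
    At L: go right to X.
      X is a leaf — visit X.
  Visit U.
  At U: go right to J.
    At J: go left to G.
      G is a leaf — visit G.
    Visit J.
    At J: go right to S.
      At S: go left to K.
        K is a leaf — visit K.
      Visit S.
      At S: go right to W.
        W is a leaf — visit W.
Visit M.
At M: go right to A.
  At A: no left child.
  Visit A.
  At A: go right to F.
    F is a leaf — visit F.
Full in-order sequence: B, L, X, U, G, J, K, S, W, M, A, F.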